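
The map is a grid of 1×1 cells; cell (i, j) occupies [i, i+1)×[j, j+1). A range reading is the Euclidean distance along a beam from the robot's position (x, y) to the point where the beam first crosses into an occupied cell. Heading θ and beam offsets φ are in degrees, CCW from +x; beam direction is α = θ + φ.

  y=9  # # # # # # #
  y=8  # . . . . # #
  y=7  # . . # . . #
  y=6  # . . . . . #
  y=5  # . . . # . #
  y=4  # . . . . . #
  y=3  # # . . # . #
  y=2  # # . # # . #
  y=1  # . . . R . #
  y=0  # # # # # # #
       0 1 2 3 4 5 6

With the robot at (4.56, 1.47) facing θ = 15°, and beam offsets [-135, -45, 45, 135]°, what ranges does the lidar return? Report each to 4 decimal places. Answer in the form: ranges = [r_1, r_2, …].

ranges = [0.5427, 0.9400, 0.6120, 1.0600]

beam 1: φ=-135°, α=240°
  direction (-0.5000, -0.8660); cell (4,1); t to first gridline: x 1.1200, y 0.5427 (then +2.0000 / +1.1547)
    (4,0) via y @ 0.5427  # hit
  → r_1 = 0.5427
beam 2: φ=-45°, α=330°
  direction (0.8660, -0.5000); cell (4,1); t to first gridline: x 0.5081, y 0.9400 (then +1.1547 / +2.0000)
    (5,1) via x @ 0.5081
    (5,0) via y @ 0.9400  # hit
  → r_2 = 0.9400
beam 3: φ=45°, α=60°
  direction (0.5000, 0.8660); cell (4,1); t to first gridline: x 0.8800, y 0.6120 (then +2.0000 / +1.1547)
    (4,2) via y @ 0.6120  # hit
  → r_3 = 0.6120
beam 4: φ=135°, α=150°
  direction (-0.8660, 0.5000); cell (4,1); t to first gridline: x 0.6466, y 1.0600 (then +1.1547 / +2.0000)
    (3,1) via x @ 0.6466
    (3,2) via y @ 1.0600  # hit
  → r_4 = 1.0600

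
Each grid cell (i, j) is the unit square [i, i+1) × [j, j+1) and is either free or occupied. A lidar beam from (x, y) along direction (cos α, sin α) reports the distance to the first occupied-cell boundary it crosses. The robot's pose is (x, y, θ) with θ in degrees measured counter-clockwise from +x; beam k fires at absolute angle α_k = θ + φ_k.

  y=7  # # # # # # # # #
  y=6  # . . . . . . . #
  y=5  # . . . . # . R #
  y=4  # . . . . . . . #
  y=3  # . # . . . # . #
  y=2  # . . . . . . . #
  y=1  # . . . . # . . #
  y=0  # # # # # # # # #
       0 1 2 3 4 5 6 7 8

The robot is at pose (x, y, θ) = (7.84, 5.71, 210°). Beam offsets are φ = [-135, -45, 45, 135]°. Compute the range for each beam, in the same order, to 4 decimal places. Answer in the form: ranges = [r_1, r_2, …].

ranges = [0.6182, 4.9842, 4.8762, 0.1656]

beam 1: φ=-135°, α=75°
  direction (0.2588, 0.9659); cell (7,5); t to first gridline: x 0.6182, y 0.3002 (then +3.8637 / +1.0353)
    (7,6) via y @ 0.3002
    (8,6) via x @ 0.6182  # hit
  → r_1 = 0.6182
beam 2: φ=-45°, α=165°
  direction (-0.9659, 0.2588); cell (7,5); t to first gridline: x 0.8696, y 1.1205 (then +1.0353 / +3.8637)
    (6,5) via x @ 0.8696
    (6,6) via y @ 1.1205
    (5,6) via x @ 1.9049
    (4,6) via x @ 2.9402
    (3,6) via x @ 3.9755
    (3,7) via y @ 4.9842  # hit
  → r_2 = 4.9842
beam 3: φ=45°, α=255°
  direction (-0.2588, -0.9659); cell (7,5); t to first gridline: x 3.2455, y 0.7350 (then +3.8637 / +1.0353)
    (7,4) via y @ 0.7350
    (7,3) via y @ 1.7703
    (7,2) via y @ 2.8056
    (6,2) via x @ 3.2455
    (6,1) via y @ 3.8409
    (6,0) via y @ 4.8762  # hit
  → r_3 = 4.8762
beam 4: φ=135°, α=345°
  direction (0.9659, -0.2588); cell (7,5); t to first gridline: x 0.1656, y 2.7432 (then +1.0353 / +3.8637)
    (8,5) via x @ 0.1656  # hit
  → r_4 = 0.1656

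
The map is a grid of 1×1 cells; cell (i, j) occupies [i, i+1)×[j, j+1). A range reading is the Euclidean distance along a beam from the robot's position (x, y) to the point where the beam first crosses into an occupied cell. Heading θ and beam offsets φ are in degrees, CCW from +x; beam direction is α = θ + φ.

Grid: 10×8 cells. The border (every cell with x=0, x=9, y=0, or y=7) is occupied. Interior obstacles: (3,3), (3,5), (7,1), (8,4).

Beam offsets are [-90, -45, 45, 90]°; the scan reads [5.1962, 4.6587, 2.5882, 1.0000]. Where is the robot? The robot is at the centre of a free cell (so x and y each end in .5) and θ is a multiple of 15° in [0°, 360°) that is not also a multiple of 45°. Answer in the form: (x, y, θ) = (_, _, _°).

(x, y, θ) = (4.5, 4.5, 60°)

Enumerate (i+0.5, j+0.5, θ) over the 44 free cells and 16 admissible headings. For each, cast all 4 beams and compare to the given ranges.
  (5.5, 4.5, 195°): beam 1 = 2.5882 ≠ 5.1962 ✗
  (5.5, 5.5, 330°): beam 3 = 3.6235 ≠ 2.5882 ✗
  (3.5, 2.5, 210°): beam 1 = 0.5774 ≠ 5.1962 ✗
  (2.5, 4.5, 165°): beam 1 = 2.5882 ≠ 5.1962 ✗
  (3.5, 2.5, 255°): beam 1 = 2.5882 ≠ 5.1962 ✗
  …
  (4.5, 4.5, 60°): r_1=5.1962, r_2=4.6587, r_3=2.5882, r_4=1.0000 — all match ✓
Unique over the lattice → pose = (4.5, 4.5, 60°).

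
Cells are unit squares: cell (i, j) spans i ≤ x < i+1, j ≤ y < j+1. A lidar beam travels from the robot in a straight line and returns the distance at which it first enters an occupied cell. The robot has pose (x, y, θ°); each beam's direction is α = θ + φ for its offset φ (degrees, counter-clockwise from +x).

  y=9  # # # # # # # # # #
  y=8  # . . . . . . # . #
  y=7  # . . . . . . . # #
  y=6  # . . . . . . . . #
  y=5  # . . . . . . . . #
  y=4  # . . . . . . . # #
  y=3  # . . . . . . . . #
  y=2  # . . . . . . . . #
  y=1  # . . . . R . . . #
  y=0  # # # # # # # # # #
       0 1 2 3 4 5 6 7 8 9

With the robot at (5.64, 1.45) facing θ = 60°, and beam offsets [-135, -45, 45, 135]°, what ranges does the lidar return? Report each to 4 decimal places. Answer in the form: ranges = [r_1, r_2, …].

ranges = [0.4659, 3.4785, 7.8163, 1.7387]

beam 1: φ=-135°, α=285°
  d=(0.2588,-0.9659)  start (5,1)  tX=1.3909 tY=0.4659  stride 1/|dx|=3.8637 1/|dy|=1.0353
    cross y-line → (5,0), t=0.4659 (wall)
  → r_1 = 0.4659
beam 2: φ=-45°, α=15°
  d=(0.9659,0.2588)  start (5,1)  tX=0.3727 tY=2.1250  stride 1/|dx|=1.0353 1/|dy|=3.8637
    cross x-line → (6,1), t=0.3727
    cross x-line → (7,1), t=1.4080
    cross y-line → (7,2), t=2.1250
    cross x-line → (8,2), t=2.4433
    cross x-line → (9,2), t=3.4785 (wall)
  → r_2 = 3.4785
beam 3: φ=45°, α=105°
  d=(-0.2588,0.9659)  start (5,1)  tX=2.4728 tY=0.5694  stride 1/|dx|=3.8637 1/|dy|=1.0353
    cross y-line → (5,2), t=0.5694
    cross y-line → (5,3), t=1.6047
    cross x-line → (4,3), t=2.4728
    cross y-line → (4,4), t=2.6400
    cross y-line → (4,5), t=3.6752
    cross y-line → (4,6), t=4.7105
    cross y-line → (4,7), t=5.7458
    cross x-line → (3,7), t=6.3365
    cross y-line → (3,8), t=6.7811
    cross y-line → (3,9), t=7.8163 (wall)
  → r_3 = 7.8163
beam 4: φ=135°, α=195°
  d=(-0.9659,-0.2588)  start (5,1)  tX=0.6626 tY=1.7387  stride 1/|dx|=1.0353 1/|dy|=3.8637
    cross x-line → (4,1), t=0.6626
    cross x-line → (3,1), t=1.6979
    cross y-line → (3,0), t=1.7387 (wall)
  → r_4 = 1.7387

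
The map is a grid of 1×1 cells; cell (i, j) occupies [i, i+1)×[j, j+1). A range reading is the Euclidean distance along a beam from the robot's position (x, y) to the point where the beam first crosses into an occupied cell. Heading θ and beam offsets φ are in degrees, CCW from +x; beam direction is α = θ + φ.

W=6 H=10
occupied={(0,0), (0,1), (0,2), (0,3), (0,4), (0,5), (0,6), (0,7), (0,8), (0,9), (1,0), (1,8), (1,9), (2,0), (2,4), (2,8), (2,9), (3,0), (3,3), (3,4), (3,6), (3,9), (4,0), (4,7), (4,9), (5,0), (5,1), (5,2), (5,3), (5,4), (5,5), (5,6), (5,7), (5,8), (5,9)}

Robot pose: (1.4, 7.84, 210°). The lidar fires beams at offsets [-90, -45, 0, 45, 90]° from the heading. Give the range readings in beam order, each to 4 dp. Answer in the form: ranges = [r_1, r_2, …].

beam 1: φ=-90°, α=120°
  cosα=-0.5000 sinα=0.8660 | (1,7) | tMaxX 0.8000 tMaxY 0.1848 | tΔX 2.0000 tΔY 1.1547
    t=0.1848 [y] (1,8) — stop
  → r_1 = 0.1848
beam 2: φ=-45°, α=165°
  cosα=-0.9659 sinα=0.2588 | (1,7) | tMaxX 0.4141 tMaxY 0.6182 | tΔX 1.0353 tΔY 3.8637
    t=0.4141 [x] (0,7) — stop
  → r_2 = 0.4141
beam 3: φ=0°, α=210°
  cosα=-0.8660 sinα=-0.5000 | (1,7) | tMaxX 0.4619 tMaxY 1.6800 | tΔX 1.1547 tΔY 2.0000
    t=0.4619 [x] (0,7) — stop
  → r_3 = 0.4619
beam 4: φ=45°, α=255°
  cosα=-0.2588 sinα=-0.9659 | (1,7) | tMaxX 1.5455 tMaxY 0.8696 | tΔX 3.8637 tΔY 1.0353
    t=0.8696 [y] (1,6)
    t=1.5455 [x] (0,6) — stop
  → r_4 = 1.5455
beam 5: φ=90°, α=300°
  cosα=0.5000 sinα=-0.8660 | (1,7) | tMaxX 1.2000 tMaxY 0.9699 | tΔX 2.0000 tΔY 1.1547
    t=0.9699 [y] (1,6)
    t=1.2000 [x] (2,6)
    t=2.1246 [y] (2,5)
    t=3.2000 [x] (3,5)
    t=3.2793 [y] (3,4) — stop
  → r_5 = 3.2793

ranges = [0.1848, 0.4141, 0.4619, 1.5455, 3.2793]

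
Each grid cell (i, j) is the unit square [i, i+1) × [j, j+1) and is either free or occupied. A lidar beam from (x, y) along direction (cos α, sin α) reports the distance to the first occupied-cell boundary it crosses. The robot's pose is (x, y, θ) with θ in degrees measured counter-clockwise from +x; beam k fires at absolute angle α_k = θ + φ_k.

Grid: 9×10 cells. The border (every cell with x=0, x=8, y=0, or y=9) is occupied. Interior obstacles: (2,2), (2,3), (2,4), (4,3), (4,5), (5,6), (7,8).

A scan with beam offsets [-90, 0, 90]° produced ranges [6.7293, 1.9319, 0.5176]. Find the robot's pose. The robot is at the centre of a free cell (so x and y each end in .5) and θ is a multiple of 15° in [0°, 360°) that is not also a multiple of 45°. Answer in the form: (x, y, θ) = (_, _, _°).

(x, y, θ) = (1.5, 1.5, 105°)

The pose lattice has 49·16 = 784 candidates. Test each by forward raycasting.
  (7.5, 5.5, 30°): beam 1 = 1.0000 ≠ 6.7293 ✗
  (6.5, 5.5, 300°): beam 1 = 4.0415 ≠ 6.7293 ✗
  (6.5, 1.5, 60°): beam 1 = 1.0000 ≠ 6.7293 ✗
  (3.5, 7.5, 255°): beam 1 = 2.5882 ≠ 6.7293 ✗
  …
  (1.5, 1.5, 105°): r_1=6.7293, r_2=1.9319, r_3=0.5176 — all match ✓
Unique over the lattice → pose = (1.5, 1.5, 105°).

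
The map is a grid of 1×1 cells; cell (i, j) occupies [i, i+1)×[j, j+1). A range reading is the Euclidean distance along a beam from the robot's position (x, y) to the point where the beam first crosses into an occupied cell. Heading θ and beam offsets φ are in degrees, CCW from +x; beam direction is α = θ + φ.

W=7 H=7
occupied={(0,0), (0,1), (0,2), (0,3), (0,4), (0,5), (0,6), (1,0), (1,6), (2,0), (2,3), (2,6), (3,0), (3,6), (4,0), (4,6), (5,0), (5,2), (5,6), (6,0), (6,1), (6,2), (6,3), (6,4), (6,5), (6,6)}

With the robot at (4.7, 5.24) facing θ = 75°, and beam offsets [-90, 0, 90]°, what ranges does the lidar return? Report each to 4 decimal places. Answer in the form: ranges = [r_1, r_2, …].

beam 1: φ=-90°, α=345°
  direction (0.9659, -0.2588); cell (4,5); t to first gridline: x 0.3106, y 0.9273 (then +1.0353 / +3.8637)
    (5,5) via x @ 0.3106
    (5,4) via y @ 0.9273
    (6,4) via x @ 1.3459  # hit
  → r_1 = 1.3459
beam 2: φ=0°, α=75°
  direction (0.2588, 0.9659); cell (4,5); t to first gridline: x 1.1591, y 0.7868 (then +3.8637 / +1.0353)
    (4,6) via y @ 0.7868  # hit
  → r_2 = 0.7868
beam 3: φ=90°, α=165°
  direction (-0.9659, 0.2588); cell (4,5); t to first gridline: x 0.7247, y 2.9364 (then +1.0353 / +3.8637)
    (3,5) via x @ 0.7247
    (2,5) via x @ 1.7600
    (1,5) via x @ 2.7952
    (1,6) via y @ 2.9364  # hit
  → r_3 = 2.9364

ranges = [1.3459, 0.7868, 2.9364]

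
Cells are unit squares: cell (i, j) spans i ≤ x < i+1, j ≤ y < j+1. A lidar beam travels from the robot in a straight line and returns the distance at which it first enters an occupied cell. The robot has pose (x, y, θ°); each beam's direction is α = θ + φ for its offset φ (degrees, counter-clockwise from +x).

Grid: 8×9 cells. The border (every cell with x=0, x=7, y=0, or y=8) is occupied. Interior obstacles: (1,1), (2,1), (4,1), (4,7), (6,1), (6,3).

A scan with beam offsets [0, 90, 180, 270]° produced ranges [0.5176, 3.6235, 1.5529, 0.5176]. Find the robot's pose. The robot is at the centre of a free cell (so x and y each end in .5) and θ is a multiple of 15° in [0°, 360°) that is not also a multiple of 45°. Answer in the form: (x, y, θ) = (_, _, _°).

(x, y, θ) = (5.5, 7.5, 195°)

Candidates: 36 free-cell centres × 16 headings = 576 poses. Raycast each; keep the one whose scan matches to 4 dp.
  (3.5, 5.5, 165°): beam 1 = 2.5882 ≠ 0.5176 ✗
  (2.5, 3.5, 210°): beam 1 = 1.7321 ≠ 0.5176 ✗
  (4.5, 4.5, 30°): beam 1 = 2.8868 ≠ 0.5176 ✗
  (5.5, 2.5, 60°): beam 1 = 1.0000 ≠ 0.5176 ✗
  …
  (5.5, 7.5, 195°): r_1=0.5176, r_2=3.6235, r_3=1.5529, r_4=0.5176 — all match ✓
No second candidate reproduces the full scan.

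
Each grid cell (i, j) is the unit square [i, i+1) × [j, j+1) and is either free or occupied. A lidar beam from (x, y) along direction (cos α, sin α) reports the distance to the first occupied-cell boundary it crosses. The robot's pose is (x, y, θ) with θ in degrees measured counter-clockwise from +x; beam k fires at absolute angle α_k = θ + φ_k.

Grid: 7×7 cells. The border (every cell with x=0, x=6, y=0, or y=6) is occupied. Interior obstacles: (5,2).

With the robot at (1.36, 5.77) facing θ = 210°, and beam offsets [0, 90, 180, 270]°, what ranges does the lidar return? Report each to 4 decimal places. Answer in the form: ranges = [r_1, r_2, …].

beam 1: φ=0°, α=210°
  direction (-0.8660, -0.5000); cell (1,5); t to first gridline: x 0.4157, y 1.5400 (then +1.1547 / +2.0000)
    (0,5) via x @ 0.4157  # hit
  → r_1 = 0.4157
beam 2: φ=90°, α=300°
  direction (0.5000, -0.8660); cell (1,5); t to first gridline: x 1.2800, y 0.8891 (then +2.0000 / +1.1547)
    (1,4) via y @ 0.8891
    (2,4) via x @ 1.2800
    (2,3) via y @ 2.0438
    (2,2) via y @ 3.1985
    (3,2) via x @ 3.2800
    (3,1) via y @ 4.3532
    (4,1) via x @ 5.2800
    (4,0) via y @ 5.5079  # hit
  → r_2 = 5.5079
beam 3: φ=180°, α=30°
  direction (0.8660, 0.5000); cell (1,5); t to first gridline: x 0.7390, y 0.4600 (then +1.1547 / +2.0000)
    (1,6) via y @ 0.4600  # hit
  → r_3 = 0.4600
beam 4: φ=270°, α=120°
  direction (-0.5000, 0.8660); cell (1,5); t to first gridline: x 0.7200, y 0.2656 (then +2.0000 / +1.1547)
    (1,6) via y @ 0.2656  # hit
  → r_4 = 0.2656

ranges = [0.4157, 5.5079, 0.4600, 0.2656]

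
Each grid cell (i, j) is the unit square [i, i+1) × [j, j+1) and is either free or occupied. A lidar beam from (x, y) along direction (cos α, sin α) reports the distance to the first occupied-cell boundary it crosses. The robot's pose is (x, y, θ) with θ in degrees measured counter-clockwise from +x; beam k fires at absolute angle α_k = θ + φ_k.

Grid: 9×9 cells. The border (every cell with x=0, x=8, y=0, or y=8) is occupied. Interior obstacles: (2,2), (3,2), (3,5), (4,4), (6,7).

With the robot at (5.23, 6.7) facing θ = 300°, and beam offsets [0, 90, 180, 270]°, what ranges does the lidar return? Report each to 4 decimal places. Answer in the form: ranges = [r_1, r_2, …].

ranges = [5.5400, 0.8891, 1.5011, 1.4203]

beam 1: φ=0°, α=300°
  cosα=0.5000 sinα=-0.8660 | (5,6) | tMaxX 1.5400 tMaxY 0.8083 | tΔX 2.0000 tΔY 1.1547
    t=0.8083 [y] (5,5)
    t=1.5400 [x] (6,5)
    t=1.9630 [y] (6,4)
    t=3.1177 [y] (6,3)
    t=3.5400 [x] (7,3)
    t=4.2724 [y] (7,2)
    t=5.4271 [y] (7,1)
    t=5.5400 [x] (8,1) — stop
  → r_1 = 5.5400
beam 2: φ=90°, α=30°
  cosα=0.8660 sinα=0.5000 | (5,6) | tMaxX 0.8891 tMaxY 0.6000 | tΔX 1.1547 tΔY 2.0000
    t=0.6000 [y] (5,7)
    t=0.8891 [x] (6,7) — stop
  → r_2 = 0.8891
beam 3: φ=180°, α=120°
  cosα=-0.5000 sinα=0.8660 | (5,6) | tMaxX 0.4600 tMaxY 0.3464 | tΔX 2.0000 tΔY 1.1547
    t=0.3464 [y] (5,7)
    t=0.4600 [x] (4,7)
    t=1.5011 [y] (4,8) — stop
  → r_3 = 1.5011
beam 4: φ=270°, α=210°
  cosα=-0.8660 sinα=-0.5000 | (5,6) | tMaxX 0.2656 tMaxY 1.4000 | tΔX 1.1547 tΔY 2.0000
    t=0.2656 [x] (4,6)
    t=1.4000 [y] (4,5)
    t=1.4203 [x] (3,5) — stop
  → r_4 = 1.4203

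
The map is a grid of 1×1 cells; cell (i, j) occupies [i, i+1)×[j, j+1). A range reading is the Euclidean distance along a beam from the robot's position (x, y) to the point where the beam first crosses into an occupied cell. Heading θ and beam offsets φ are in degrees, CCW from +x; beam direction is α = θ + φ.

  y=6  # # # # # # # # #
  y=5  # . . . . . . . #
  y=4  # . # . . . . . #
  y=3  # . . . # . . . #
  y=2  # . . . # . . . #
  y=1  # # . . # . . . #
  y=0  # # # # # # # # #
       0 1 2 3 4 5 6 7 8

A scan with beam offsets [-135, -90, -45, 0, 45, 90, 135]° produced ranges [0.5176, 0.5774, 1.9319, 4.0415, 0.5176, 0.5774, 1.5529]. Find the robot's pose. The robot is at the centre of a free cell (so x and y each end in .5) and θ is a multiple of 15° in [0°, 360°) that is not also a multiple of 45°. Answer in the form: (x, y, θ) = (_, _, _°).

(x, y, θ) = (1.5, 4.5, 300°)

Candidates: 30 free-cell centres × 16 headings = 480 poses. Raycast each; keep the one whose scan matches to 4 dp.
  (5.5, 2.5, 105°): beam 1 = 2.8868 ≠ 0.5176 ✗
  (2.5, 3.5, 15°): beam 1 = 1.7321 ≠ 0.5176 ✗
  (4.5, 5.5, 165°): beam 1 = 1.0000 ≠ 0.5176 ✗
  …
  (1.5, 4.5, 300°): r_1=0.5176, r_2=0.5774, r_3=1.9319, r_4=4.0415, r_5=0.5176, r_6=0.5774, r_7=1.5529 — all match ✓
No second candidate reproduces the full scan.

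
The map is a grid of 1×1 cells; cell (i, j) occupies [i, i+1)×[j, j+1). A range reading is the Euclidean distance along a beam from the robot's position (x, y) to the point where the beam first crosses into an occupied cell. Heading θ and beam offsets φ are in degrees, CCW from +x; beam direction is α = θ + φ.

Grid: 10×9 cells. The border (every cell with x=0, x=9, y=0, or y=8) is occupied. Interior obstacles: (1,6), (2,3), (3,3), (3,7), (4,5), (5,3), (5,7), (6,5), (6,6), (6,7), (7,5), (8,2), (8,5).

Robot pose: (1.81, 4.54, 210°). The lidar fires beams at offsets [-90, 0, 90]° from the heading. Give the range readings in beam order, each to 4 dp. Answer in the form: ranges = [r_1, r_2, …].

beam 1: φ=-90°, α=120°
  cosα=-0.5000 sinα=0.8660 | (1,4) | tMaxX 1.6200 tMaxY 0.5312 | tΔX 2.0000 tΔY 1.1547
    t=0.5312 [y] (1,5)
    t=1.6200 [x] (0,5) — stop
  → r_1 = 1.6200
beam 2: φ=0°, α=210°
  cosα=-0.8660 sinα=-0.5000 | (1,4) | tMaxX 0.9353 tMaxY 1.0800 | tΔX 1.1547 tΔY 2.0000
    t=0.9353 [x] (0,4) — stop
  → r_2 = 0.9353
beam 3: φ=90°, α=300°
  cosα=0.5000 sinα=-0.8660 | (1,4) | tMaxX 0.3800 tMaxY 0.6235 | tΔX 2.0000 tΔY 1.1547
    t=0.3800 [x] (2,4)
    t=0.6235 [y] (2,3) — stop
  → r_3 = 0.6235

ranges = [1.6200, 0.9353, 0.6235]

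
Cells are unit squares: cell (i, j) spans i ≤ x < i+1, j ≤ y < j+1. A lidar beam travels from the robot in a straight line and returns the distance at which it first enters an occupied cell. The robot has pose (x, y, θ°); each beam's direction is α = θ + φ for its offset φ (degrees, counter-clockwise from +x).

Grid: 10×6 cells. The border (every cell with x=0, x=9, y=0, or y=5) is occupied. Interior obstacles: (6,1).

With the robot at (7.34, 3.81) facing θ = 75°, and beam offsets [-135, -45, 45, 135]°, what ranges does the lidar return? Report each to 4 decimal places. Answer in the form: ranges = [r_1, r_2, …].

ranges = [3.2447, 1.9168, 1.3741, 5.6200]

beam 1: φ=-135°, α=300°
  direction (0.5000, -0.8660); cell (7,3); t to first gridline: x 1.3200, y 0.9353 (then +2.0000 / +1.1547)
    (7,2) via y @ 0.9353
    (8,2) via x @ 1.3200
    (8,1) via y @ 2.0900
    (8,0) via y @ 3.2447  # hit
  → r_1 = 3.2447
beam 2: φ=-45°, α=30°
  direction (0.8660, 0.5000); cell (7,3); t to first gridline: x 0.7621, y 0.3800 (then +1.1547 / +2.0000)
    (7,4) via y @ 0.3800
    (8,4) via x @ 0.7621
    (9,4) via x @ 1.9168  # hit
  → r_2 = 1.9168
beam 3: φ=45°, α=120°
  direction (-0.5000, 0.8660); cell (7,3); t to first gridline: x 0.6800, y 0.2194 (then +2.0000 / +1.1547)
    (7,4) via y @ 0.2194
    (6,4) via x @ 0.6800
    (6,5) via y @ 1.3741  # hit
  → r_3 = 1.3741
beam 4: φ=135°, α=210°
  direction (-0.8660, -0.5000); cell (7,3); t to first gridline: x 0.3926, y 1.6200 (then +1.1547 / +2.0000)
    (6,3) via x @ 0.3926
    (5,3) via x @ 1.5473
    (5,2) via y @ 1.6200
    (4,2) via x @ 2.7020
    (4,1) via y @ 3.6200
    (3,1) via x @ 3.8567
    (2,1) via x @ 5.0114
    (2,0) via y @ 5.6200  # hit
  → r_4 = 5.6200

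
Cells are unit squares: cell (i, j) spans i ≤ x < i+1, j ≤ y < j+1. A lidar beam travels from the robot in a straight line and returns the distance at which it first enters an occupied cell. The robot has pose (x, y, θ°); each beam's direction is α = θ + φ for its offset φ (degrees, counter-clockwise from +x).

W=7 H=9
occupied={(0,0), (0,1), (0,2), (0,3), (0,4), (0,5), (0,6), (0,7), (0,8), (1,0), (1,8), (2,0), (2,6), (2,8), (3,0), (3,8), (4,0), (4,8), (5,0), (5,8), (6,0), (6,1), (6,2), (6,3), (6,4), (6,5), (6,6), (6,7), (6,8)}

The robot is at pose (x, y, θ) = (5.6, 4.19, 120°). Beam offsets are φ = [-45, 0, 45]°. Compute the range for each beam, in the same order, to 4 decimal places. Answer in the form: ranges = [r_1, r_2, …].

beam 1: φ=-45°, α=75°
  d=(0.2588,0.9659)  start (5,4)  tX=1.5455 tY=0.8386  stride 1/|dx|=3.8637 1/|dy|=1.0353
    cross y-line → (5,5), t=0.8386
    cross x-line → (6,5), t=1.5455 (wall)
  → r_1 = 1.5455
beam 2: φ=0°, α=120°
  d=(-0.5000,0.8660)  start (5,4)  tX=1.2000 tY=0.9353  stride 1/|dx|=2.0000 1/|dy|=1.1547
    cross y-line → (5,5), t=0.9353
    cross x-line → (4,5), t=1.2000
    cross y-line → (4,6), t=2.0900
    cross x-line → (3,6), t=3.2000
    cross y-line → (3,7), t=3.2447
    cross y-line → (3,8), t=4.3994 (wall)
  → r_2 = 4.3994
beam 3: φ=45°, α=165°
  d=(-0.9659,0.2588)  start (5,4)  tX=0.6212 tY=3.1296  stride 1/|dx|=1.0353 1/|dy|=3.8637
    cross x-line → (4,4), t=0.6212
    cross x-line → (3,4), t=1.6564
    cross x-line → (2,4), t=2.6917
    cross y-line → (2,5), t=3.1296
    cross x-line → (1,5), t=3.7270
    cross x-line → (0,5), t=4.7623 (wall)
  → r_3 = 4.7623

ranges = [1.5455, 4.3994, 4.7623]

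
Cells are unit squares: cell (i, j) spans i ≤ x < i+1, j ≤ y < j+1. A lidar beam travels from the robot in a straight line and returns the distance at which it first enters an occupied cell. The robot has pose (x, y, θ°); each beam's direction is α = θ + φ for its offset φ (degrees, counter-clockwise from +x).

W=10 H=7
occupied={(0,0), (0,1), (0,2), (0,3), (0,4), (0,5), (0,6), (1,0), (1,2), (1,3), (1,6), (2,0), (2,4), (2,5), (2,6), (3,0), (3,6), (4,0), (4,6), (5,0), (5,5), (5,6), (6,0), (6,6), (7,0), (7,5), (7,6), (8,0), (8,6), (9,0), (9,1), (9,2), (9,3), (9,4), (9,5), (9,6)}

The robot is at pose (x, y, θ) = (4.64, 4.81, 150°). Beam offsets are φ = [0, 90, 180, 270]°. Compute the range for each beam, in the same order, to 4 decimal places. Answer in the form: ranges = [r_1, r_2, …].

beam 1: φ=0°, α=150°
  cosα=-0.8660 sinα=0.5000 | (4,4) | tMaxX 0.7390 tMaxY 0.3800 | tΔX 1.1547 tΔY 2.0000
    t=0.3800 [y] (4,5)
    t=0.7390 [x] (3,5)
    t=1.8937 [x] (2,5) — stop
  → r_1 = 1.8937
beam 2: φ=90°, α=240°
  cosα=-0.5000 sinα=-0.8660 | (4,4) | tMaxX 1.2800 tMaxY 0.9353 | tΔX 2.0000 tΔY 1.1547
    t=0.9353 [y] (4,3)
    t=1.2800 [x] (3,3)
    t=2.0900 [y] (3,2)
    t=3.2447 [y] (3,1)
    t=3.2800 [x] (2,1)
    t=4.3994 [y] (2,0) — stop
  → r_2 = 4.3994
beam 3: φ=180°, α=330°
  cosα=0.8660 sinα=-0.5000 | (4,4) | tMaxX 0.4157 tMaxY 1.6200 | tΔX 1.1547 tΔY 2.0000
    t=0.4157 [x] (5,4)
    t=1.5704 [x] (6,4)
    t=1.6200 [y] (6,3)
    t=2.7251 [x] (7,3)
    t=3.6200 [y] (7,2)
    t=3.8798 [x] (8,2)
    t=5.0345 [x] (9,2) — stop
  → r_3 = 5.0345
beam 4: φ=270°, α=60°
  cosα=0.5000 sinα=0.8660 | (4,4) | tMaxX 0.7200 tMaxY 0.2194 | tΔX 2.0000 tΔY 1.1547
    t=0.2194 [y] (4,5)
    t=0.7200 [x] (5,5) — stop
  → r_4 = 0.7200

ranges = [1.8937, 4.3994, 5.0345, 0.7200]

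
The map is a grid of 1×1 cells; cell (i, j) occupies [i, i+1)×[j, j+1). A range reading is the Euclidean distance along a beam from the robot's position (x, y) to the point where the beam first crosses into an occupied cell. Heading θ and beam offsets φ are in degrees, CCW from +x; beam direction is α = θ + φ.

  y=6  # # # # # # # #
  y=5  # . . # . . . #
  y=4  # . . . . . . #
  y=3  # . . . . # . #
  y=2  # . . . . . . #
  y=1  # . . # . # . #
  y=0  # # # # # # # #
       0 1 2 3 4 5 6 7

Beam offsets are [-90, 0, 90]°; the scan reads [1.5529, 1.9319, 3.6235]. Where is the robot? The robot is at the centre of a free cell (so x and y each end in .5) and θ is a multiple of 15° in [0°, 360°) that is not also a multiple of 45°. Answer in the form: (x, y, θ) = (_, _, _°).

Enumerate (i+0.5, j+0.5, θ) over the 26 free cells and 16 admissible headings. For each, cast all 3 beams and compare to the given ranges.
  (1.5, 5.5, 165°): beam 1 = 0.5176 ≠ 1.5529 ✗
  (2.5, 1.5, 255°): beam 2 = 0.5176 ≠ 1.9319 ✗
  (5.5, 2.5, 15°): beam 1 = 0.5176 ≠ 1.5529 ✗
  (1.5, 4.5, 120°): beam 1 = 1.7321 ≠ 1.5529 ✗
  …
  (1.5, 2.5, 345°): r_1=1.5529, r_2=1.9319, r_3=3.6235 — all match ✓
Unique over the lattice → pose = (1.5, 2.5, 345°).

(x, y, θ) = (1.5, 2.5, 345°)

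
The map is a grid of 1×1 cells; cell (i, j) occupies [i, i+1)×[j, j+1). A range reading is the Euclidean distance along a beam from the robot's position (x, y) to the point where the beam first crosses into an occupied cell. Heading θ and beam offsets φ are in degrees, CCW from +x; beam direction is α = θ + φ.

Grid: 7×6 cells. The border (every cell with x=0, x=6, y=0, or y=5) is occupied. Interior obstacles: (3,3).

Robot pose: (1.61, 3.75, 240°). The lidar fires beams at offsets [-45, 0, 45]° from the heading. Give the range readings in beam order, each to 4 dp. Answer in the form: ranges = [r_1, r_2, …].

ranges = [0.6315, 1.2200, 2.8470]

beam 1: φ=-45°, α=195°
  cosα=-0.9659 sinα=-0.2588 | (1,3) | tMaxX 0.6315 tMaxY 2.8978 | tΔX 1.0353 tΔY 3.8637
    t=0.6315 [x] (0,3) — stop
  → r_1 = 0.6315
beam 2: φ=0°, α=240°
  cosα=-0.5000 sinα=-0.8660 | (1,3) | tMaxX 1.2200 tMaxY 0.8660 | tΔX 2.0000 tΔY 1.1547
    t=0.8660 [y] (1,2)
    t=1.2200 [x] (0,2) — stop
  → r_2 = 1.2200
beam 3: φ=45°, α=285°
  cosα=0.2588 sinα=-0.9659 | (1,3) | tMaxX 1.5068 tMaxY 0.7765 | tΔX 3.8637 tΔY 1.0353
    t=0.7765 [y] (1,2)
    t=1.5068 [x] (2,2)
    t=1.8117 [y] (2,1)
    t=2.8470 [y] (2,0) — stop
  → r_3 = 2.8470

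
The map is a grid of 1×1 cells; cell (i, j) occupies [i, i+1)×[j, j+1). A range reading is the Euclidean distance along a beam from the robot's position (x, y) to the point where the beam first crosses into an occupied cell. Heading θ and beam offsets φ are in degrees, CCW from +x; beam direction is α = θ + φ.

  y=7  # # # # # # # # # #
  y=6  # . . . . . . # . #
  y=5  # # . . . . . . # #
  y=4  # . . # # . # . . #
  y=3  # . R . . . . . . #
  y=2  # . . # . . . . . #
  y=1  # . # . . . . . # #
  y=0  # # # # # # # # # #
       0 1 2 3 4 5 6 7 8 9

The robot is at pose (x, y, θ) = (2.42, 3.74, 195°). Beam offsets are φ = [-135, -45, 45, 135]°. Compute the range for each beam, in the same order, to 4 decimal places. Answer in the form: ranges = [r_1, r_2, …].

beam 1: φ=-135°, α=60°
  cosα=0.5000 sinα=0.8660 | (2,3) | tMaxX 1.1600 tMaxY 0.3002 | tΔX 2.0000 tΔY 1.1547
    t=0.3002 [y] (2,4)
    t=1.1600 [x] (3,4) — stop
  → r_1 = 1.1600
beam 2: φ=-45°, α=150°
  cosα=-0.8660 sinα=0.5000 | (2,3) | tMaxX 0.4850 tMaxY 0.5200 | tΔX 1.1547 tΔY 2.0000
    t=0.4850 [x] (1,3)
    t=0.5200 [y] (1,4)
    t=1.6397 [x] (0,4) — stop
  → r_2 = 1.6397
beam 3: φ=45°, α=240°
  cosα=-0.5000 sinα=-0.8660 | (2,3) | tMaxX 0.8400 tMaxY 0.8545 | tΔX 2.0000 tΔY 1.1547
    t=0.8400 [x] (1,3)
    t=0.8545 [y] (1,2)
    t=2.0092 [y] (1,1)
    t=2.8400 [x] (0,1) — stop
  → r_3 = 2.8400
beam 4: φ=135°, α=330°
  cosα=0.8660 sinα=-0.5000 | (2,3) | tMaxX 0.6697 tMaxY 1.4800 | tΔX 1.1547 tΔY 2.0000
    t=0.6697 [x] (3,3)
    t=1.4800 [y] (3,2) — stop
  → r_4 = 1.4800

ranges = [1.1600, 1.6397, 2.8400, 1.4800]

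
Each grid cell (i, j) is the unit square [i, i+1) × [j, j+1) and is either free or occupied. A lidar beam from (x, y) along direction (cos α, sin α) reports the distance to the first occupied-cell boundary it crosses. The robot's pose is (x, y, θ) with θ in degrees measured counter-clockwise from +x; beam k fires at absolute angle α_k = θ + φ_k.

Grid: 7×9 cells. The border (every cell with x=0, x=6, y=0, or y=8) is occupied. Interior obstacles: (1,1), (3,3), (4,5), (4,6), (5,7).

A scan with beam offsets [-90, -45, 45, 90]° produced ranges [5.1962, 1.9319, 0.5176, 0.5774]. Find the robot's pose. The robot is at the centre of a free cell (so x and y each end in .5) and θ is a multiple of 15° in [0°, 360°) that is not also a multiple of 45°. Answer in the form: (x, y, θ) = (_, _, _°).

Enumerate (i+0.5, j+0.5, θ) over the 30 free cells and 16 admissible headings. For each, cast all 4 beams and compare to the given ranges.
  (1.5, 2.5, 210°): beam 1 = 1.0000 ≠ 5.1962 ✗
  (2.5, 4.5, 105°): beam 1 = 1.9319 ≠ 5.1962 ✗
  (1.5, 5.5, 60°): beam 2 = 2.5882 ≠ 1.9319 ✗
  …
  (5.5, 1.5, 240°): r_1=5.1962, r_2=1.9319, r_3=0.5176, r_4=0.5774 — all match ✓
No second candidate reproduces the full scan.

(x, y, θ) = (5.5, 1.5, 240°)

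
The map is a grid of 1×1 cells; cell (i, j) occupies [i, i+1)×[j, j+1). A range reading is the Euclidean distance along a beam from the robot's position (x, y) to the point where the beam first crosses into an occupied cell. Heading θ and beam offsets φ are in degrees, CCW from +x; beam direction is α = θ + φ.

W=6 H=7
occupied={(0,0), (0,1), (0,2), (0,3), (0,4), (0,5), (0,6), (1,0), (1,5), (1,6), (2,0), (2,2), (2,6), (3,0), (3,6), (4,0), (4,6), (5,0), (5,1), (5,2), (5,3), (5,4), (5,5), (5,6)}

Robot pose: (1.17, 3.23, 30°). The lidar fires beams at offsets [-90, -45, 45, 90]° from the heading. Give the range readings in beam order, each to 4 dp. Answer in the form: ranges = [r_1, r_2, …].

beam 1: φ=-90°, α=300°
  direction (0.5000, -0.8660); cell (1,3); t to first gridline: x 1.6600, y 0.2656 (then +2.0000 / +1.1547)
    (1,2) via y @ 0.2656
    (1,1) via y @ 1.4203
    (2,1) via x @ 1.6600
    (2,0) via y @ 2.5750  # hit
  → r_1 = 2.5750
beam 2: φ=-45°, α=345°
  direction (0.9659, -0.2588); cell (1,3); t to first gridline: x 0.8593, y 0.8887 (then +1.0353 / +3.8637)
    (2,3) via x @ 0.8593
    (2,2) via y @ 0.8887  # hit
  → r_2 = 0.8887
beam 3: φ=45°, α=75°
  direction (0.2588, 0.9659); cell (1,3); t to first gridline: x 3.2069, y 0.7972 (then +3.8637 / +1.0353)
    (1,4) via y @ 0.7972
    (1,5) via y @ 1.8324  # hit
  → r_3 = 1.8324
beam 4: φ=90°, α=120°
  direction (-0.5000, 0.8660); cell (1,3); t to first gridline: x 0.3400, y 0.8891 (then +2.0000 / +1.1547)
    (0,3) via x @ 0.3400  # hit
  → r_4 = 0.3400

ranges = [2.5750, 0.8887, 1.8324, 0.3400]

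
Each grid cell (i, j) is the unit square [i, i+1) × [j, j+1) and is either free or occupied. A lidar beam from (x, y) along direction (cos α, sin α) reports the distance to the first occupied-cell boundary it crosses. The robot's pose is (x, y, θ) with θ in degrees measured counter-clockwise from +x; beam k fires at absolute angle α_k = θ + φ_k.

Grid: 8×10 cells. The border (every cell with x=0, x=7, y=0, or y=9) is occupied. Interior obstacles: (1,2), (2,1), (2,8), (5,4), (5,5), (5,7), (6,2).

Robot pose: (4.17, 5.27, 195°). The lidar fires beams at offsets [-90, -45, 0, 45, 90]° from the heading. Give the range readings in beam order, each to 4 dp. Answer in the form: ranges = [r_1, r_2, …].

beam 1: φ=-90°, α=105°
  dir = (cos 105°, sin 105°) = (-0.2588, 0.9659); from cell (4,5)
  next x-line at t=0.6568, next y-line at t=0.7558; Δt_x=3.8637, Δt_y=1.0353
    x: enter (3,5) at t=0.6568
    y: enter (3,6) at t=0.7558
    y: enter (3,7) at t=1.7910
    y: enter (3,8) at t=2.8263
    y: enter (3,9) at t=3.8616 ← occupied
  → r_1 = 3.8616
beam 2: φ=-45°, α=150°
  dir = (cos 150°, sin 150°) = (-0.8660, 0.5000); from cell (4,5)
  next x-line at t=0.1963, next y-line at t=1.4600; Δt_x=1.1547, Δt_y=2.0000
    x: enter (3,5) at t=0.1963
    x: enter (2,5) at t=1.3510
    y: enter (2,6) at t=1.4600
    x: enter (1,6) at t=2.5057
    y: enter (1,7) at t=3.4600
    x: enter (0,7) at t=3.6604 ← occupied
  → r_2 = 3.6604
beam 3: φ=0°, α=195°
  dir = (cos 195°, sin 195°) = (-0.9659, -0.2588); from cell (4,5)
  next x-line at t=0.1760, next y-line at t=1.0432; Δt_x=1.0353, Δt_y=3.8637
    x: enter (3,5) at t=0.1760
    y: enter (3,4) at t=1.0432
    x: enter (2,4) at t=1.2113
    x: enter (1,4) at t=2.2465
    x: enter (0,4) at t=3.2818 ← occupied
  → r_3 = 3.2818
beam 4: φ=45°, α=240°
  dir = (cos 240°, sin 240°) = (-0.5000, -0.8660); from cell (4,5)
  next x-line at t=0.3400, next y-line at t=0.3118; Δt_x=2.0000, Δt_y=1.1547
    y: enter (4,4) at t=0.3118
    x: enter (3,4) at t=0.3400
    y: enter (3,3) at t=1.4665
    x: enter (2,3) at t=2.3400
    y: enter (2,2) at t=2.6212
    y: enter (2,1) at t=3.7759 ← occupied
  → r_4 = 3.7759
beam 5: φ=90°, α=285°
  dir = (cos 285°, sin 285°) = (0.2588, -0.9659); from cell (4,5)
  next x-line at t=3.2069, next y-line at t=0.2795; Δt_x=3.8637, Δt_y=1.0353
    y: enter (4,4) at t=0.2795
    y: enter (4,3) at t=1.3148
    y: enter (4,2) at t=2.3501
    x: enter (5,2) at t=3.2069
    y: enter (5,1) at t=3.3854
    y: enter (5,0) at t=4.4206 ← occupied
  → r_5 = 4.4206

ranges = [3.8616, 3.6604, 3.2818, 3.7759, 4.4206]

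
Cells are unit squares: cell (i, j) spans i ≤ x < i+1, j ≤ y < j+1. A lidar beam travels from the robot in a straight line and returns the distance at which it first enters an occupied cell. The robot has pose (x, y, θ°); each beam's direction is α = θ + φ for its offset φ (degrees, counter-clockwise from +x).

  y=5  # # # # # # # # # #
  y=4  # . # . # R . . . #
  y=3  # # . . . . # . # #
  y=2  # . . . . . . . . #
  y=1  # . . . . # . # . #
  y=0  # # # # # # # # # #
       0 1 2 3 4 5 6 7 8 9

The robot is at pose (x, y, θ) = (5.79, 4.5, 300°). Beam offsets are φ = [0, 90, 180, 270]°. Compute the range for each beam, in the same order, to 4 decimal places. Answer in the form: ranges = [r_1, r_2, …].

ranges = [0.5774, 1.0000, 0.5774, 0.9122]

beam 1: φ=0°, α=300°
  cosα=0.5000 sinα=-0.8660 | (5,4) | tMaxX 0.4200 tMaxY 0.5774 | tΔX 2.0000 tΔY 1.1547
    t=0.4200 [x] (6,4)
    t=0.5774 [y] (6,3) — stop
  → r_1 = 0.5774
beam 2: φ=90°, α=30°
  cosα=0.8660 sinα=0.5000 | (5,4) | tMaxX 0.2425 tMaxY 1.0000 | tΔX 1.1547 tΔY 2.0000
    t=0.2425 [x] (6,4)
    t=1.0000 [y] (6,5) — stop
  → r_2 = 1.0000
beam 3: φ=180°, α=120°
  cosα=-0.5000 sinα=0.8660 | (5,4) | tMaxX 1.5800 tMaxY 0.5774 | tΔX 2.0000 tΔY 1.1547
    t=0.5774 [y] (5,5) — stop
  → r_3 = 0.5774
beam 4: φ=270°, α=210°
  cosα=-0.8660 sinα=-0.5000 | (5,4) | tMaxX 0.9122 tMaxY 1.0000 | tΔX 1.1547 tΔY 2.0000
    t=0.9122 [x] (4,4) — stop
  → r_4 = 0.9122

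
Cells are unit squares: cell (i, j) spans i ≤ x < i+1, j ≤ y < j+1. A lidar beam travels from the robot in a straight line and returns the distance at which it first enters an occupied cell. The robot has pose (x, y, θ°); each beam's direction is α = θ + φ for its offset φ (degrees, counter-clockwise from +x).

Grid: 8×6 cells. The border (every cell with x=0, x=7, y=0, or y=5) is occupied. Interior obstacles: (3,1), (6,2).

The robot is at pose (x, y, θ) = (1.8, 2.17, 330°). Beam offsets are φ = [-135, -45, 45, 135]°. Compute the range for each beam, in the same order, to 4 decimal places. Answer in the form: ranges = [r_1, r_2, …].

beam 1: φ=-135°, α=195°
  dir = (cos 195°, sin 195°) = (-0.9659, -0.2588); from cell (1,2)
  next x-line at t=0.8282, next y-line at t=0.6568; Δt_x=1.0353, Δt_y=3.8637
    y: enter (1,1) at t=0.6568
    x: enter (0,1) at t=0.8282 ← occupied
  → r_1 = 0.8282
beam 2: φ=-45°, α=285°
  dir = (cos 285°, sin 285°) = (0.2588, -0.9659); from cell (1,2)
  next x-line at t=0.7727, next y-line at t=0.1760; Δt_x=3.8637, Δt_y=1.0353
    y: enter (1,1) at t=0.1760
    x: enter (2,1) at t=0.7727
    y: enter (2,0) at t=1.2113 ← occupied
  → r_2 = 1.2113
beam 3: φ=45°, α=15°
  dir = (cos 15°, sin 15°) = (0.9659, 0.2588); from cell (1,2)
  next x-line at t=0.2071, next y-line at t=3.2069; Δt_x=1.0353, Δt_y=3.8637
    x: enter (2,2) at t=0.2071
    x: enter (3,2) at t=1.2423
    x: enter (4,2) at t=2.2776
    y: enter (4,3) at t=3.2069
    x: enter (5,3) at t=3.3129
    x: enter (6,3) at t=4.3482
    x: enter (7,3) at t=5.3834 ← occupied
  → r_3 = 5.3834
beam 4: φ=135°, α=105°
  dir = (cos 105°, sin 105°) = (-0.2588, 0.9659); from cell (1,2)
  next x-line at t=3.0910, next y-line at t=0.8593; Δt_x=3.8637, Δt_y=1.0353
    y: enter (1,3) at t=0.8593
    y: enter (1,4) at t=1.8946
    y: enter (1,5) at t=2.9298 ← occupied
  → r_4 = 2.9298

ranges = [0.8282, 1.2113, 5.3834, 2.9298]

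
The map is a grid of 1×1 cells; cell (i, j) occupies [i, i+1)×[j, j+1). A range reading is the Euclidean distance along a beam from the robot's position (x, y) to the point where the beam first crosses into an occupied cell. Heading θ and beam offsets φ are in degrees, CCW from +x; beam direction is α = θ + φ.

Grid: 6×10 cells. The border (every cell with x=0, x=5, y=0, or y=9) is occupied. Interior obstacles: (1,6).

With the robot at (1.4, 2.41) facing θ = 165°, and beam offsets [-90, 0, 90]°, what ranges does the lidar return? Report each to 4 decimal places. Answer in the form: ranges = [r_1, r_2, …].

ranges = [6.8225, 0.4141, 1.4597]

beam 1: φ=-90°, α=75°
  d=(0.2588,0.9659)  start (1,2)  tX=2.3182 tY=0.6108  stride 1/|dx|=3.8637 1/|dy|=1.0353
    cross y-line → (1,3), t=0.6108
    cross y-line → (1,4), t=1.6461
    cross x-line → (2,4), t=2.3182
    cross y-line → (2,5), t=2.6814
    cross y-line → (2,6), t=3.7166
    cross y-line → (2,7), t=4.7519
    cross y-line → (2,8), t=5.7872
    cross x-line → (3,8), t=6.1819
    cross y-line → (3,9), t=6.8225 (wall)
  → r_1 = 6.8225
beam 2: φ=0°, α=165°
  d=(-0.9659,0.2588)  start (1,2)  tX=0.4141 tY=2.2796  stride 1/|dx|=1.0353 1/|dy|=3.8637
    cross x-line → (0,2), t=0.4141 (wall)
  → r_2 = 0.4141
beam 3: φ=90°, α=255°
  d=(-0.2588,-0.9659)  start (1,2)  tX=1.5455 tY=0.4245  stride 1/|dx|=3.8637 1/|dy|=1.0353
    cross y-line → (1,1), t=0.4245
    cross y-line → (1,0), t=1.4597 (wall)
  → r_3 = 1.4597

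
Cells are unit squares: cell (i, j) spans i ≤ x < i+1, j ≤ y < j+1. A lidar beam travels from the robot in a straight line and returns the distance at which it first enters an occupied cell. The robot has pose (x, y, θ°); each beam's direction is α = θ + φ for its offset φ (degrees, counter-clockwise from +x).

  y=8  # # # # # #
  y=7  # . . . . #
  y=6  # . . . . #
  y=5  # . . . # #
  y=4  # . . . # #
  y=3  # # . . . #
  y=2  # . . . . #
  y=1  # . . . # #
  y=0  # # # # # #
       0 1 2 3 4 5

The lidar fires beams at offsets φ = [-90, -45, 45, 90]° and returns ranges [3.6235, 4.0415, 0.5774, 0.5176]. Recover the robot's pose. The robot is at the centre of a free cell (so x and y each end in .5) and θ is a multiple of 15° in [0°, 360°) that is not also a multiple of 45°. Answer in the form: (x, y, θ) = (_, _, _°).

(x, y, θ) = (4.5, 6.5, 255°)

The pose lattice has 24·16 = 384 candidates. Test each by forward raycasting.
  (2.5, 6.5, 285°): beam 1 = 1.5529 ≠ 3.6235 ✗
  (4.5, 6.5, 60°): beam 1 = 0.5774 ≠ 3.6235 ✗
  (4.5, 7.5, 240°): beam 1 = 1.0000 ≠ 3.6235 ✗
  (3.5, 4.5, 285°): beam 1 = 1.9319 ≠ 3.6235 ✗
  (1.5, 5.5, 195°): beam 1 = 1.9319 ≠ 3.6235 ✗
  …
  (4.5, 6.5, 255°): r_1=3.6235, r_2=4.0415, r_3=0.5774, r_4=0.5176 — all match ✓
Unique over the lattice → pose = (4.5, 6.5, 255°).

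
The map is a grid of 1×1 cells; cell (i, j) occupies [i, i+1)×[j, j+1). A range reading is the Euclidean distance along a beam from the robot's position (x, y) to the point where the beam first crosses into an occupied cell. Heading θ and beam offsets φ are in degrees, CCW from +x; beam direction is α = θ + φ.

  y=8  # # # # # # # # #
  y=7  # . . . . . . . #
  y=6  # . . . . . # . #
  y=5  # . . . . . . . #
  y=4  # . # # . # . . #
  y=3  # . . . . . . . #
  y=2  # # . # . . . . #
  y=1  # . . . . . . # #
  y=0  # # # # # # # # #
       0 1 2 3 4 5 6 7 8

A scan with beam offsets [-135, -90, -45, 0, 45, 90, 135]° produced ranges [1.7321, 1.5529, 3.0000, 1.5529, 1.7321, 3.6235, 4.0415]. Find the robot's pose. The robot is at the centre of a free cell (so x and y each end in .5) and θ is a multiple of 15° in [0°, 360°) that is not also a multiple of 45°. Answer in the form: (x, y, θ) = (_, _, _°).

The pose lattice has 42·16 = 672 candidates. Test each by forward raycasting.
  (2.5, 6.5, 120°): beam 1 = 5.6940 ≠ 1.7321 ✗
  (4.5, 4.5, 255°): beam 1 = 4.0415 ≠ 1.7321 ✗
  (7.5, 4.5, 105°): beam 1 = 0.5774 ≠ 1.7321 ✗
  (7.5, 3.5, 345°): beam 1 = 5.0000 ≠ 1.7321 ✗
  …
  (4.5, 6.5, 75°): r_1=1.7321, r_2=1.5529, r_3=3.0000, r_4=1.5529, r_5=1.7321, r_6=3.6235, r_7=4.0415 — all match ✓
Unique over the lattice → pose = (4.5, 6.5, 75°).

(x, y, θ) = (4.5, 6.5, 75°)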